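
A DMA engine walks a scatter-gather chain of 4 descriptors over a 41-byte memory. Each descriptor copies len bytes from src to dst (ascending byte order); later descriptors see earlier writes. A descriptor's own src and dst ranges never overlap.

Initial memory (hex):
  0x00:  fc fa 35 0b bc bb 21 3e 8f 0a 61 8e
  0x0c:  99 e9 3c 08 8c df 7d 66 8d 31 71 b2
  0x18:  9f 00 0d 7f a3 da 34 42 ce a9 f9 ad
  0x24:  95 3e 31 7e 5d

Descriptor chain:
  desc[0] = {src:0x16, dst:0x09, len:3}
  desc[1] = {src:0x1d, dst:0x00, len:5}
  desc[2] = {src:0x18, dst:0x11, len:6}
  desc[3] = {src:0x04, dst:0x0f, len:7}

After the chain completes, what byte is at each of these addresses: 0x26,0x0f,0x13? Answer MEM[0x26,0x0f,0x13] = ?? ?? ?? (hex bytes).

MEM[0x26,0x0f,0x13] = 31 a9 8f

  after D0: wrote 3B at 0x09 = 71b29f
  after D1: wrote 5B at 0x00 = da3442cea9
  after D2: wrote 6B at 0x11 = 9f000d7fa3da
  after D3: wrote 7B at 0x0f = a9bb213e8f71b2
query mem[0x26]=0x31, mem[0x0f]=0xa9, mem[0x13]=0x8f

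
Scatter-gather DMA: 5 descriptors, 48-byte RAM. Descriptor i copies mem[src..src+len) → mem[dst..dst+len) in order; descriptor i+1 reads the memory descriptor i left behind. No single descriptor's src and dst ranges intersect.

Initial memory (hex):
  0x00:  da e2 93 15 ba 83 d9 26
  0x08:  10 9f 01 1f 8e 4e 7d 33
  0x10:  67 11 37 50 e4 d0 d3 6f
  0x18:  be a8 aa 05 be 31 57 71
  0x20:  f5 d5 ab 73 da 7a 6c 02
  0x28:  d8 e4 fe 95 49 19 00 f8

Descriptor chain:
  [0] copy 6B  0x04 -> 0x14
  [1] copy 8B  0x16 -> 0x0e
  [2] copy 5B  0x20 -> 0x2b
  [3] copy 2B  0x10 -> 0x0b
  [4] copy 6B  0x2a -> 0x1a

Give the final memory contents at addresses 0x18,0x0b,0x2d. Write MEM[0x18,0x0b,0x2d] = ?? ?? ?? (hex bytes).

[0] 0x04->0x14 len=6 : ba 83 d9 26 10 9f
[1] 0x16->0x0e len=8 : d9 26 10 9f aa 05 be 31
[2] 0x20->0x2b len=5 : f5 d5 ab 73 da
[3] 0x10->0x0b len=2 : 10 9f
[4] 0x2a->0x1a len=6 : fe f5 d5 ab 73 da
query mem[0x18]=0x10, mem[0x0b]=0x10, mem[0x2d]=0xab

MEM[0x18,0x0b,0x2d] = 10 10 ab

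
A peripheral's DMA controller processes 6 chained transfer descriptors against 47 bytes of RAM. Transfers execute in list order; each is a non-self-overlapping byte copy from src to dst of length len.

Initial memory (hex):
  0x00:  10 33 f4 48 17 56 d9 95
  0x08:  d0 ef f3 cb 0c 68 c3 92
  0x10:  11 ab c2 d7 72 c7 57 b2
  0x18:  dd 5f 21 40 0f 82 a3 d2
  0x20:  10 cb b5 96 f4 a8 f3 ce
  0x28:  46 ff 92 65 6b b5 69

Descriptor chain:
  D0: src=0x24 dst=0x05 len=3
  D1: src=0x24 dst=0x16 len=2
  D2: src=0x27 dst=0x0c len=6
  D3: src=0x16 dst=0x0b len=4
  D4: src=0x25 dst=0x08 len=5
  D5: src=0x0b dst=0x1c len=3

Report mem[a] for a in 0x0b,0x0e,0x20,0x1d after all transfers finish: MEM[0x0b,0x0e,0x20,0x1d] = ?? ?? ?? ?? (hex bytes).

MEM[0x0b,0x0e,0x20,0x1d] = 46 5f 10 ff

  after D0: wrote 3B at 0x05 = f4a8f3
  after D1: wrote 2B at 0x16 = f4a8
  after D2: wrote 6B at 0x0c = ce46ff92656b
  after D3: wrote 4B at 0x0b = f4a8dd5f
  after D4: wrote 5B at 0x08 = a8f3ce46ff
  after D5: wrote 3B at 0x1c = 46ffdd
query mem[0x0b]=0x46, mem[0x0e]=0x5f, mem[0x20]=0x10, mem[0x1d]=0xff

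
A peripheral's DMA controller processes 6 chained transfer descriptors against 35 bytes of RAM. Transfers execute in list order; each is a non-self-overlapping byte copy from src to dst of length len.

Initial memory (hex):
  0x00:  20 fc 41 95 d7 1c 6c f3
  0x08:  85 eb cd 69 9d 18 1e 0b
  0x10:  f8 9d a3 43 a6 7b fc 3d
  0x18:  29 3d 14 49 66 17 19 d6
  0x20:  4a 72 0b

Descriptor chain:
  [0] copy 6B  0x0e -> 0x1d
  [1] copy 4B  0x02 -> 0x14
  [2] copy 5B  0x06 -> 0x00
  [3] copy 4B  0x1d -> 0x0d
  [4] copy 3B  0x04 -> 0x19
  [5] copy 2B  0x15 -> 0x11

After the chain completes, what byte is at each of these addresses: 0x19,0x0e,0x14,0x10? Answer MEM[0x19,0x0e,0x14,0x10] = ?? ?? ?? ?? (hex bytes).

D0: mem[0x1d..0x22] <- [1e 0b f8 9d a3 43]
D1: mem[0x14..0x17] <- [41 95 d7 1c]
D2: mem[0x00..0x04] <- [6c f3 85 eb cd]
D3: mem[0x0d..0x10] <- [1e 0b f8 9d]
D4: mem[0x19..0x1b] <- [cd 1c 6c]
D5: mem[0x11..0x12] <- [95 d7]
query mem[0x19]=0xcd, mem[0x0e]=0x0b, mem[0x14]=0x41, mem[0x10]=0x9d

MEM[0x19,0x0e,0x14,0x10] = cd 0b 41 9d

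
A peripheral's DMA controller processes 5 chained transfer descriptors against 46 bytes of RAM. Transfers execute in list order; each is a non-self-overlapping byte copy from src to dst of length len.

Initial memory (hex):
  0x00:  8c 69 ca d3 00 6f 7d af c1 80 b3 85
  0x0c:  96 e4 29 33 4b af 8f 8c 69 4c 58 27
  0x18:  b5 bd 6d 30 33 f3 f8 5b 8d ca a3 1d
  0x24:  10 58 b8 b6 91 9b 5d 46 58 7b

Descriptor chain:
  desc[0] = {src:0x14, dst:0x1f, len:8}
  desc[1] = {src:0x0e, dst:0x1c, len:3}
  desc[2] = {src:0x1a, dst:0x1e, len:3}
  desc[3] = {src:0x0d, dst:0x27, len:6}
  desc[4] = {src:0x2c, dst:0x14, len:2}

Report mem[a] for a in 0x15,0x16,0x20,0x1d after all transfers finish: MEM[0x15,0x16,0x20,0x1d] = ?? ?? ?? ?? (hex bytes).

[0] 0x14->0x1f len=8 : 69 4c 58 27 b5 bd 6d 30
[1] 0x0e->0x1c len=3 : 29 33 4b
[2] 0x1a->0x1e len=3 : 6d 30 29
[3] 0x0d->0x27 len=6 : e4 29 33 4b af 8f
[4] 0x2c->0x14 len=2 : 8f 7b
query mem[0x15]=0x7b, mem[0x16]=0x58, mem[0x20]=0x29, mem[0x1d]=0x33

MEM[0x15,0x16,0x20,0x1d] = 7b 58 29 33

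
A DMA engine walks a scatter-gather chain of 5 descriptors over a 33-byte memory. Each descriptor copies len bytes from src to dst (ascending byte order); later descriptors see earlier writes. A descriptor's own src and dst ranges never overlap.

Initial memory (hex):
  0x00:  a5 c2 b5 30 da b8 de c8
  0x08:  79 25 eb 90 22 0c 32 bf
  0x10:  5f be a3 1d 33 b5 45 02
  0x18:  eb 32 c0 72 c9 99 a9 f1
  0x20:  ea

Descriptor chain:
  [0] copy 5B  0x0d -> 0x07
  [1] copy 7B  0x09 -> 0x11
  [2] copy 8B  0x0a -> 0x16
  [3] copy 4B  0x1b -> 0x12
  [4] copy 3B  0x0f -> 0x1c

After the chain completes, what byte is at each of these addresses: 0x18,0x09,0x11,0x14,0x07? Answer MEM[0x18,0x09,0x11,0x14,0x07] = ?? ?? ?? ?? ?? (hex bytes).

MEM[0x18,0x09,0x11,0x14,0x07] = 22 bf bf bf 0c

#0 dst[0x07+5] := {0x0c,0x32,0xbf,0x5f,0xbe}
#1 dst[0x11+7] := {0xbf,0x5f,0xbe,0x22,0x0c,0x32,0xbf}
#2 dst[0x16+8] := {0x5f,0xbe,0x22,0x0c,0x32,0xbf,0x5f,0xbf}
#3 dst[0x12+4] := {0xbf,0x5f,0xbf,0xa9}
#4 dst[0x1c+3] := {0xbf,0x5f,0xbf}
query mem[0x18]=0x22, mem[0x09]=0xbf, mem[0x11]=0xbf, mem[0x14]=0xbf, mem[0x07]=0x0c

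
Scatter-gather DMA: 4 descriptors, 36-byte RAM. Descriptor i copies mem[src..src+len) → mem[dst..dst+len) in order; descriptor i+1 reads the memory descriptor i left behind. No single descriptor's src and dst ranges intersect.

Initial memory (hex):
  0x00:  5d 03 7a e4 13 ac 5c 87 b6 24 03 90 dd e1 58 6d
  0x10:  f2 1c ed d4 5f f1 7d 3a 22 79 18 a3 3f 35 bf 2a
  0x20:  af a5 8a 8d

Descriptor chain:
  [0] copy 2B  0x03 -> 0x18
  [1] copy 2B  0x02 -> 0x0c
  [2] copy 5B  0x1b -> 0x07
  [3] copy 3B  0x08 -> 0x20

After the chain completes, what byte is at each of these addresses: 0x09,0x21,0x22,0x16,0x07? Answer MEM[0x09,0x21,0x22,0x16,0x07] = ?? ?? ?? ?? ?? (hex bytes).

MEM[0x09,0x21,0x22,0x16,0x07] = 35 35 bf 7d a3

D0: mem[0x18..0x19] <- [e4 13]
D1: mem[0x0c..0x0d] <- [7a e4]
D2: mem[0x07..0x0b] <- [a3 3f 35 bf 2a]
D3: mem[0x20..0x22] <- [3f 35 bf]
query mem[0x09]=0x35, mem[0x21]=0x35, mem[0x22]=0xbf, mem[0x16]=0x7d, mem[0x07]=0xa3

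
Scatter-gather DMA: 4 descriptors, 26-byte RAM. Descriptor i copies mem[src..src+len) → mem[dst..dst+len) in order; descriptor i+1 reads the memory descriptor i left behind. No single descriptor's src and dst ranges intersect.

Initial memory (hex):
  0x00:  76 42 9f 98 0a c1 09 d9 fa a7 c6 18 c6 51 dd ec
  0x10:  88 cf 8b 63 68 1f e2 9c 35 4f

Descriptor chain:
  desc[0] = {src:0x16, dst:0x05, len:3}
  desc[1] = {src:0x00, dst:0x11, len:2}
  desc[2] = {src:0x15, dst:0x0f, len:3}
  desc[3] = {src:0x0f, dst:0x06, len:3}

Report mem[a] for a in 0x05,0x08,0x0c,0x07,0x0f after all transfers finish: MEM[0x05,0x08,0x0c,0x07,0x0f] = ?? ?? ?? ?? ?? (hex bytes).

#0 dst[0x05+3] := {0xe2,0x9c,0x35}
#1 dst[0x11+2] := {0x76,0x42}
#2 dst[0x0f+3] := {0x1f,0xe2,0x9c}
#3 dst[0x06+3] := {0x1f,0xe2,0x9c}
query mem[0x05]=0xe2, mem[0x08]=0x9c, mem[0x0c]=0xc6, mem[0x07]=0xe2, mem[0x0f]=0x1f

MEM[0x05,0x08,0x0c,0x07,0x0f] = e2 9c c6 e2 1f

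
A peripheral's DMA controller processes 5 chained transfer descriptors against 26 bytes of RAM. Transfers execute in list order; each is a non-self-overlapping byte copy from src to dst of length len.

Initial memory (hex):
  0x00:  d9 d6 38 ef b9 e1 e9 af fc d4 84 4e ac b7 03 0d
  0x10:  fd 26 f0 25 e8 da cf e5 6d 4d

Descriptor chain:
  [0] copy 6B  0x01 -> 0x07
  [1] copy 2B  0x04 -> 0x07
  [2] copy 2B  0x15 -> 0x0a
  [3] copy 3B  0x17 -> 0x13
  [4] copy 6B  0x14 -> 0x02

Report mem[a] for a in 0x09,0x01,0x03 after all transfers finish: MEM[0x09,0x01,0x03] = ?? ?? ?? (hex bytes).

MEM[0x09,0x01,0x03] = ef d6 4d

[0] 0x01->0x07 len=6 : d6 38 ef b9 e1 e9
[1] 0x04->0x07 len=2 : b9 e1
[2] 0x15->0x0a len=2 : da cf
[3] 0x17->0x13 len=3 : e5 6d 4d
[4] 0x14->0x02 len=6 : 6d 4d cf e5 6d 4d
query mem[0x09]=0xef, mem[0x01]=0xd6, mem[0x03]=0x4d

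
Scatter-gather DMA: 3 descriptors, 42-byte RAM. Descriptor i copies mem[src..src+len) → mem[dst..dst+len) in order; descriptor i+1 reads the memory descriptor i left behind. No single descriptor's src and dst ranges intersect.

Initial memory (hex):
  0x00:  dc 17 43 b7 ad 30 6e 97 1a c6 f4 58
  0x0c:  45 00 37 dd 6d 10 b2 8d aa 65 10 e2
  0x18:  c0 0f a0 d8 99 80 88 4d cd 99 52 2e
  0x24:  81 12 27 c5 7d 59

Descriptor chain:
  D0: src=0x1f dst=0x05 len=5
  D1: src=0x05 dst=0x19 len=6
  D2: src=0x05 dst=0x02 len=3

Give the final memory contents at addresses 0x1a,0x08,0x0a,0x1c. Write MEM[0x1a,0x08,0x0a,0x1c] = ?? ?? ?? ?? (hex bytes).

[0] 0x1f->0x05 len=5 : 4d cd 99 52 2e
[1] 0x05->0x19 len=6 : 4d cd 99 52 2e f4
[2] 0x05->0x02 len=3 : 4d cd 99
query mem[0x1a]=0xcd, mem[0x08]=0x52, mem[0x0a]=0xf4, mem[0x1c]=0x52

MEM[0x1a,0x08,0x0a,0x1c] = cd 52 f4 52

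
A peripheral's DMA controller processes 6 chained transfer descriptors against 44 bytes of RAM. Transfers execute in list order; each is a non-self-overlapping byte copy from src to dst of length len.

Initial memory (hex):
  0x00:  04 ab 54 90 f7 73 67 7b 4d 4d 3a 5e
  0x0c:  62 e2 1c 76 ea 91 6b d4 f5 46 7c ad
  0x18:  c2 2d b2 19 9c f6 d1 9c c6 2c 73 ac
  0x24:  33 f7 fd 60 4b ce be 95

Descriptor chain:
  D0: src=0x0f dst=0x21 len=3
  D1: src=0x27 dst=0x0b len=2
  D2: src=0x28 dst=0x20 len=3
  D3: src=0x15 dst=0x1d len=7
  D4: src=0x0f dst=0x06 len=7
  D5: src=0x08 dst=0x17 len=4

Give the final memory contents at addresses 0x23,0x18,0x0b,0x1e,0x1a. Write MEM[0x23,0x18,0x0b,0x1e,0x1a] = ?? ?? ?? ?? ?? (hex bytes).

MEM[0x23,0x18,0x0b,0x1e,0x1a] = 19 6b f5 7c f5

  after D0: wrote 3B at 0x21 = 76ea91
  after D1: wrote 2B at 0x0b = 604b
  after D2: wrote 3B at 0x20 = 4bcebe
  after D3: wrote 7B at 0x1d = 467cadc22db219
  after D4: wrote 7B at 0x06 = 76ea916bd4f546
  after D5: wrote 4B at 0x17 = 916bd4f5
query mem[0x23]=0x19, mem[0x18]=0x6b, mem[0x0b]=0xf5, mem[0x1e]=0x7c, mem[0x1a]=0xf5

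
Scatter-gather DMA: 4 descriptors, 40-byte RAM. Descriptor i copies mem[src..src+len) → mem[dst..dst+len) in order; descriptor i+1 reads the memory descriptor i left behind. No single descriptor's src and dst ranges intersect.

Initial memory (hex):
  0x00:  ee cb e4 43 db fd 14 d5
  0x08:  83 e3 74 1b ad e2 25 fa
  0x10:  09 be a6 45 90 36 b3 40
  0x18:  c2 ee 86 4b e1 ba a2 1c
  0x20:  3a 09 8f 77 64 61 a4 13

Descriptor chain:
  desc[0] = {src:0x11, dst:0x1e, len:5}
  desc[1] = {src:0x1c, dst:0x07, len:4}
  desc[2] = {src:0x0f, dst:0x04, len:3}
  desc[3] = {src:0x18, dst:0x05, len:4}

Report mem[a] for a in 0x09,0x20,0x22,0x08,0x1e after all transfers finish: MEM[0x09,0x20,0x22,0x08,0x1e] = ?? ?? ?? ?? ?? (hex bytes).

  after D0: wrote 5B at 0x1e = bea6459036
  after D1: wrote 4B at 0x07 = e1babea6
  after D2: wrote 3B at 0x04 = fa09be
  after D3: wrote 4B at 0x05 = c2ee864b
query mem[0x09]=0xbe, mem[0x20]=0x45, mem[0x22]=0x36, mem[0x08]=0x4b, mem[0x1e]=0xbe

MEM[0x09,0x20,0x22,0x08,0x1e] = be 45 36 4b be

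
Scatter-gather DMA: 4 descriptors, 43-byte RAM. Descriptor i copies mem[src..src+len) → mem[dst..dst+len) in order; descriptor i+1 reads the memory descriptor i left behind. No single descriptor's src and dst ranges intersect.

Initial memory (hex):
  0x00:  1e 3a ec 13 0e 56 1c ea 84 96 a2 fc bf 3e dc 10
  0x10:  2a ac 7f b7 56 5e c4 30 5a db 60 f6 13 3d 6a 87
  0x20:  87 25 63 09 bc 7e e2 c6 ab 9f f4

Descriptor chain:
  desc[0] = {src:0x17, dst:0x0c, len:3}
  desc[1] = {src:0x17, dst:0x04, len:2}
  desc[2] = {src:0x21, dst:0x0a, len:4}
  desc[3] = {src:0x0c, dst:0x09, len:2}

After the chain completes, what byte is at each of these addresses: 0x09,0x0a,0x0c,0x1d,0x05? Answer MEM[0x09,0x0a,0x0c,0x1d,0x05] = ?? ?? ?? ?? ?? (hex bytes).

[0] 0x17->0x0c len=3 : 30 5a db
[1] 0x17->0x04 len=2 : 30 5a
[2] 0x21->0x0a len=4 : 25 63 09 bc
[3] 0x0c->0x09 len=2 : 09 bc
query mem[0x09]=0x09, mem[0x0a]=0xbc, mem[0x0c]=0x09, mem[0x1d]=0x3d, mem[0x05]=0x5a

MEM[0x09,0x0a,0x0c,0x1d,0x05] = 09 bc 09 3d 5a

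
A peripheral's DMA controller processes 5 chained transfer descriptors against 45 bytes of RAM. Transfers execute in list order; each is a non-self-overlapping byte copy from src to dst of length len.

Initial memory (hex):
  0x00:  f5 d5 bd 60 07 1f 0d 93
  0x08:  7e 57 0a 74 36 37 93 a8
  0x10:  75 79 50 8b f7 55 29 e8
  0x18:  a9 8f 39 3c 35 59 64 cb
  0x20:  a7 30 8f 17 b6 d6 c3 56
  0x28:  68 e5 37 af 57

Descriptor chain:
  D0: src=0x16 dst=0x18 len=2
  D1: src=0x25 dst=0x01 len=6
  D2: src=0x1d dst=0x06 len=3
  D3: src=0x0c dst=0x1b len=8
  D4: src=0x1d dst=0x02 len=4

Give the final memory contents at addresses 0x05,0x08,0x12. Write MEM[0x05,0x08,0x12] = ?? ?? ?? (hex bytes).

MEM[0x05,0x08,0x12] = 79 cb 50

#0 dst[0x18+2] := {0x29,0xe8}
#1 dst[0x01+6] := {0xd6,0xc3,0x56,0x68,0xe5,0x37}
#2 dst[0x06+3] := {0x59,0x64,0xcb}
#3 dst[0x1b+8] := {0x36,0x37,0x93,0xa8,0x75,0x79,0x50,0x8b}
#4 dst[0x02+4] := {0x93,0xa8,0x75,0x79}
query mem[0x05]=0x79, mem[0x08]=0xcb, mem[0x12]=0x50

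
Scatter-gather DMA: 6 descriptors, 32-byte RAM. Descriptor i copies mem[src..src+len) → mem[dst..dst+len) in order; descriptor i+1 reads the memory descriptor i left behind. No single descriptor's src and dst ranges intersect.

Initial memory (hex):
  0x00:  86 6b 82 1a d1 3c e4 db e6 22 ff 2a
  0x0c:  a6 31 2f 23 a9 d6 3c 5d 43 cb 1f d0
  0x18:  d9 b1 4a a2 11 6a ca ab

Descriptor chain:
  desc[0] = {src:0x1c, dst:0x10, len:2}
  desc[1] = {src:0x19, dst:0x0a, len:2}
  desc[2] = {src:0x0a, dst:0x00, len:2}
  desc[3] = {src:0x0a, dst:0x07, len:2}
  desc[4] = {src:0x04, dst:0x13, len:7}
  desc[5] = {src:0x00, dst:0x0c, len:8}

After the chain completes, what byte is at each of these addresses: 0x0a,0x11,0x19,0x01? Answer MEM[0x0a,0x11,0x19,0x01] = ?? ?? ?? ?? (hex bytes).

MEM[0x0a,0x11,0x19,0x01] = b1 3c b1 4a

[0] 0x1c->0x10 len=2 : 11 6a
[1] 0x19->0x0a len=2 : b1 4a
[2] 0x0a->0x00 len=2 : b1 4a
[3] 0x0a->0x07 len=2 : b1 4a
[4] 0x04->0x13 len=7 : d1 3c e4 b1 4a 22 b1
[5] 0x00->0x0c len=8 : b1 4a 82 1a d1 3c e4 b1
query mem[0x0a]=0xb1, mem[0x11]=0x3c, mem[0x19]=0xb1, mem[0x01]=0x4a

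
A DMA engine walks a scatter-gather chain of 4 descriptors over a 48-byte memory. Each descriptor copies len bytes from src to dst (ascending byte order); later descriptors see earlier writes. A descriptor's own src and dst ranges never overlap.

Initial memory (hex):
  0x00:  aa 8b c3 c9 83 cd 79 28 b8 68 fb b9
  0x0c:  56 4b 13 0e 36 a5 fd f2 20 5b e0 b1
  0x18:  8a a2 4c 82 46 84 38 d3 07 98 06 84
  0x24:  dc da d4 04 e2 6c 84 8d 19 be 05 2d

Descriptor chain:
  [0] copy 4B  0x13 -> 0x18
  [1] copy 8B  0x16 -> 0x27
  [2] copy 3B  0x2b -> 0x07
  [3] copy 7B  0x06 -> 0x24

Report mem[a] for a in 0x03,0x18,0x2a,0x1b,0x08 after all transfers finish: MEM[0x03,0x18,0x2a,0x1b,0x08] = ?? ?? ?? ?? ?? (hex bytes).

  after D0: wrote 4B at 0x18 = f2205be0
  after D1: wrote 8B at 0x27 = e0b1f2205be04684
  after D2: wrote 3B at 0x07 = 5be046
  after D3: wrote 7B at 0x24 = 795be046fbb956
query mem[0x03]=0xc9, mem[0x18]=0xf2, mem[0x2a]=0x56, mem[0x1b]=0xe0, mem[0x08]=0xe0

MEM[0x03,0x18,0x2a,0x1b,0x08] = c9 f2 56 e0 e0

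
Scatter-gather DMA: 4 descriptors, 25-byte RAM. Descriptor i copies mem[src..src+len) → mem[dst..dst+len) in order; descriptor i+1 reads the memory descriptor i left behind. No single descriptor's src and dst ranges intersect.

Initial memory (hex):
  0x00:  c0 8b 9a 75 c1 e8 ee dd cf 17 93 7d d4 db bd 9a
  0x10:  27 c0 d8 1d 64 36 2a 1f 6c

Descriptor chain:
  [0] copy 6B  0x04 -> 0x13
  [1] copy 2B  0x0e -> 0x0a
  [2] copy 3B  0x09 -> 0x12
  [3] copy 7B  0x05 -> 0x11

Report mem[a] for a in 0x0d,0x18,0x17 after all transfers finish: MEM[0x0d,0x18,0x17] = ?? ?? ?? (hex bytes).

MEM[0x0d,0x18,0x17] = db 17 9a

[0] 0x04->0x13 len=6 : c1 e8 ee dd cf 17
[1] 0x0e->0x0a len=2 : bd 9a
[2] 0x09->0x12 len=3 : 17 bd 9a
[3] 0x05->0x11 len=7 : e8 ee dd cf 17 bd 9a
query mem[0x0d]=0xdb, mem[0x18]=0x17, mem[0x17]=0x9a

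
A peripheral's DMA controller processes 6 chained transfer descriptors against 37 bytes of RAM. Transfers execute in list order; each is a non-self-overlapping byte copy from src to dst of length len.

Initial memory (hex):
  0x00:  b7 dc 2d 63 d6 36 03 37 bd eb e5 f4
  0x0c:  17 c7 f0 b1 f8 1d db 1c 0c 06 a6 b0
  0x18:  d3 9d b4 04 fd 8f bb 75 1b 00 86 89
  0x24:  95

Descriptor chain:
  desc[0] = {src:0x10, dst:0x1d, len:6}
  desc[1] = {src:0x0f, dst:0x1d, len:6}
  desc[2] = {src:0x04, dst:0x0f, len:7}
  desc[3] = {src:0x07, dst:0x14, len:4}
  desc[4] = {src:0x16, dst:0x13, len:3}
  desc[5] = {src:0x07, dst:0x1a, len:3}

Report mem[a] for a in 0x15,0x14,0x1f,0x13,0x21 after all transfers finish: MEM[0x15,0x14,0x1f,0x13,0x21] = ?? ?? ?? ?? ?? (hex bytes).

MEM[0x15,0x14,0x1f,0x13,0x21] = d3 e5 1d eb 1c

D0: mem[0x1d..0x22] <- [f8 1d db 1c 0c 06]
D1: mem[0x1d..0x22] <- [b1 f8 1d db 1c 0c]
D2: mem[0x0f..0x15] <- [d6 36 03 37 bd eb e5]
D3: mem[0x14..0x17] <- [37 bd eb e5]
D4: mem[0x13..0x15] <- [eb e5 d3]
D5: mem[0x1a..0x1c] <- [37 bd eb]
query mem[0x15]=0xd3, mem[0x14]=0xe5, mem[0x1f]=0x1d, mem[0x13]=0xeb, mem[0x21]=0x1c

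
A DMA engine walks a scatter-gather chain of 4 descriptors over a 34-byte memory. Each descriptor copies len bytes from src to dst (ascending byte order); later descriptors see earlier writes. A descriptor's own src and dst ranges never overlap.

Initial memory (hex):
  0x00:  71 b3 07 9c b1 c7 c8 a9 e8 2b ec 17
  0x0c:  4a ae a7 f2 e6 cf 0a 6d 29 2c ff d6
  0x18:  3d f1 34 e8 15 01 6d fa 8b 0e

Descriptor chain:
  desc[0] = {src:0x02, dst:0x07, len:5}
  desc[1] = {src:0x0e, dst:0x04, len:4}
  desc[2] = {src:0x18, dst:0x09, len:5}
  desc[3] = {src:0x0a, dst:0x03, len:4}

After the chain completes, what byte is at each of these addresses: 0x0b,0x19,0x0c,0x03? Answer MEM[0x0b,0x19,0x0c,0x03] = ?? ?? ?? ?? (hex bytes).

MEM[0x0b,0x19,0x0c,0x03] = 34 f1 e8 f1

#0 dst[0x07+5] := {0x07,0x9c,0xb1,0xc7,0xc8}
#1 dst[0x04+4] := {0xa7,0xf2,0xe6,0xcf}
#2 dst[0x09+5] := {0x3d,0xf1,0x34,0xe8,0x15}
#3 dst[0x03+4] := {0xf1,0x34,0xe8,0x15}
query mem[0x0b]=0x34, mem[0x19]=0xf1, mem[0x0c]=0xe8, mem[0x03]=0xf1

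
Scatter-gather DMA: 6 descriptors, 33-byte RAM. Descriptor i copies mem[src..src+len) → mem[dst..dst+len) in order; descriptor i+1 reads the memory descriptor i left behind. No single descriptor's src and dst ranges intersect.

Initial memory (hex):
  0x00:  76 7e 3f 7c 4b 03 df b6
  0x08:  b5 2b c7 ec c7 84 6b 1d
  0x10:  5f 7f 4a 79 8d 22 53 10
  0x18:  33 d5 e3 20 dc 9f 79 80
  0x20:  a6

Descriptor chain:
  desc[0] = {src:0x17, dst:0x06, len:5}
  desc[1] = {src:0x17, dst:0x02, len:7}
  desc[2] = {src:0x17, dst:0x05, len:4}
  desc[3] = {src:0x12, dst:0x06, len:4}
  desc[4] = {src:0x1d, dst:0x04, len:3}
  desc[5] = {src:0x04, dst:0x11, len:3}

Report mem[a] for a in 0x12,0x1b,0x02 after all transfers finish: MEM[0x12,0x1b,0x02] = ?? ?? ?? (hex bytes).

#0 dst[0x06+5] := {0x10,0x33,0xd5,0xe3,0x20}
#1 dst[0x02+7] := {0x10,0x33,0xd5,0xe3,0x20,0xdc,0x9f}
#2 dst[0x05+4] := {0x10,0x33,0xd5,0xe3}
#3 dst[0x06+4] := {0x4a,0x79,0x8d,0x22}
#4 dst[0x04+3] := {0x9f,0x79,0x80}
#5 dst[0x11+3] := {0x9f,0x79,0x80}
query mem[0x12]=0x79, mem[0x1b]=0x20, mem[0x02]=0x10

MEM[0x12,0x1b,0x02] = 79 20 10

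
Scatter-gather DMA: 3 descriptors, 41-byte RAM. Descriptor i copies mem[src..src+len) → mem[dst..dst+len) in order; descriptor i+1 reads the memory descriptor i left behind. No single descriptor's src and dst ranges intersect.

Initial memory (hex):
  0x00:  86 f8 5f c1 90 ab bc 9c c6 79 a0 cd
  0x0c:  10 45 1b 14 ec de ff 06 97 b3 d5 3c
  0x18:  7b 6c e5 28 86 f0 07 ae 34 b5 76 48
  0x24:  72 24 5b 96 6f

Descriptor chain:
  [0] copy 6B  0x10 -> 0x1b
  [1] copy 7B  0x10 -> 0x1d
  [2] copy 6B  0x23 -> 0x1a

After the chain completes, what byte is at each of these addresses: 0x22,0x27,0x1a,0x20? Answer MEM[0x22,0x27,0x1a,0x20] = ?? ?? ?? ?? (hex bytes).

  after D0: wrote 6B at 0x1b = ecdeff0697b3
  after D1: wrote 7B at 0x1d = ecdeff0697b3d5
  after D2: wrote 6B at 0x1a = d572245b966f
query mem[0x22]=0xb3, mem[0x27]=0x96, mem[0x1a]=0xd5, mem[0x20]=0x06

MEM[0x22,0x27,0x1a,0x20] = b3 96 d5 06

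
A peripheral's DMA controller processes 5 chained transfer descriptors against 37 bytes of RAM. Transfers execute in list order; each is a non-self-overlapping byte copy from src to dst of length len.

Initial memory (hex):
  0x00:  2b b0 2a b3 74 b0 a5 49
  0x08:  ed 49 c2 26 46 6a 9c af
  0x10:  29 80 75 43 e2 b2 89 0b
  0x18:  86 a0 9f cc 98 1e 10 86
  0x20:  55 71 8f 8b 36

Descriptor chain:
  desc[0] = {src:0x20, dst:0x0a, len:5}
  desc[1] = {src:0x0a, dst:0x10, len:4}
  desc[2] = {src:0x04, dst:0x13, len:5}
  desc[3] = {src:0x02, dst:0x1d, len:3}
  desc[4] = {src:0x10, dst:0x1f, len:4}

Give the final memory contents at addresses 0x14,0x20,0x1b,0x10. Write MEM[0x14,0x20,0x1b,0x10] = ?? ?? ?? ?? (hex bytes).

D0: mem[0x0a..0x0e] <- [55 71 8f 8b 36]
D1: mem[0x10..0x13] <- [55 71 8f 8b]
D2: mem[0x13..0x17] <- [74 b0 a5 49 ed]
D3: mem[0x1d..0x1f] <- [2a b3 74]
D4: mem[0x1f..0x22] <- [55 71 8f 74]
query mem[0x14]=0xb0, mem[0x20]=0x71, mem[0x1b]=0xcc, mem[0x10]=0x55

MEM[0x14,0x20,0x1b,0x10] = b0 71 cc 55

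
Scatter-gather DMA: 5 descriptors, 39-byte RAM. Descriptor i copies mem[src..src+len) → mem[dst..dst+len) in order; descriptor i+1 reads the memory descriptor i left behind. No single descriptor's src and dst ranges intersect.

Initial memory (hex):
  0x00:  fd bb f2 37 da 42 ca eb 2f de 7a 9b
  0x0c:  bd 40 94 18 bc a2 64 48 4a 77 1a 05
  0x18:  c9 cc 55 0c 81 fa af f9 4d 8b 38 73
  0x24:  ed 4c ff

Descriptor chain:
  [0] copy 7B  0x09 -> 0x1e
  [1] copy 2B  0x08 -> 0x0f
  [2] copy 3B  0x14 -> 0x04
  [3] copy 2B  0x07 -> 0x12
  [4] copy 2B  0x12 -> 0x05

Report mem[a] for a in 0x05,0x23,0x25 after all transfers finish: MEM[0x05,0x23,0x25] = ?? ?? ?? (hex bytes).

MEM[0x05,0x23,0x25] = eb 94 4c

  after D0: wrote 7B at 0x1e = de7a9bbd409418
  after D1: wrote 2B at 0x0f = 2fde
  after D2: wrote 3B at 0x04 = 4a771a
  after D3: wrote 2B at 0x12 = eb2f
  after D4: wrote 2B at 0x05 = eb2f
query mem[0x05]=0xeb, mem[0x23]=0x94, mem[0x25]=0x4c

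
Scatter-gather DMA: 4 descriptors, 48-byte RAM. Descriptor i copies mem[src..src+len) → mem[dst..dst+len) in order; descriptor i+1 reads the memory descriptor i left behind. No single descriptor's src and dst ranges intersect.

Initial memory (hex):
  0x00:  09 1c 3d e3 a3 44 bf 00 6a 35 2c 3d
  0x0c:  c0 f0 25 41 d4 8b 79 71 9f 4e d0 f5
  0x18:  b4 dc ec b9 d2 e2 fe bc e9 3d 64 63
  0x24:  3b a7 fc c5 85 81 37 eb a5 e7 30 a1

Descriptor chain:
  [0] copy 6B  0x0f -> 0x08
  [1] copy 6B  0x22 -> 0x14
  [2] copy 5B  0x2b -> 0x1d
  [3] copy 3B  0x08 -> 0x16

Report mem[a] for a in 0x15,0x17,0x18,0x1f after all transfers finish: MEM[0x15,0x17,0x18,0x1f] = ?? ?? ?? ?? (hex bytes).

#0 dst[0x08+6] := {0x41,0xd4,0x8b,0x79,0x71,0x9f}
#1 dst[0x14+6] := {0x64,0x63,0x3b,0xa7,0xfc,0xc5}
#2 dst[0x1d+5] := {0xeb,0xa5,0xe7,0x30,0xa1}
#3 dst[0x16+3] := {0x41,0xd4,0x8b}
query mem[0x15]=0x63, mem[0x17]=0xd4, mem[0x18]=0x8b, mem[0x1f]=0xe7

MEM[0x15,0x17,0x18,0x1f] = 63 d4 8b e7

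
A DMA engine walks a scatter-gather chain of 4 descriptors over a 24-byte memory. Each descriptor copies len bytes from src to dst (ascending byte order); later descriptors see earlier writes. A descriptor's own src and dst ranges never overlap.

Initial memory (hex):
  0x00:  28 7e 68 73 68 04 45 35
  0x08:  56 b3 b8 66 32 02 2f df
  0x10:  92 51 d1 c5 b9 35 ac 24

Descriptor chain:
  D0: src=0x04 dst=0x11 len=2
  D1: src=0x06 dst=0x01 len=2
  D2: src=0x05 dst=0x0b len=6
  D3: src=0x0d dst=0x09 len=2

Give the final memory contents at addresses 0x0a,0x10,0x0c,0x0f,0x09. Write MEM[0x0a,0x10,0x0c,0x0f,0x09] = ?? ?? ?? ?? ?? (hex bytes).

MEM[0x0a,0x10,0x0c,0x0f,0x09] = 56 b8 45 b3 35

#0 dst[0x11+2] := {0x68,0x04}
#1 dst[0x01+2] := {0x45,0x35}
#2 dst[0x0b+6] := {0x04,0x45,0x35,0x56,0xb3,0xb8}
#3 dst[0x09+2] := {0x35,0x56}
query mem[0x0a]=0x56, mem[0x10]=0xb8, mem[0x0c]=0x45, mem[0x0f]=0xb3, mem[0x09]=0x35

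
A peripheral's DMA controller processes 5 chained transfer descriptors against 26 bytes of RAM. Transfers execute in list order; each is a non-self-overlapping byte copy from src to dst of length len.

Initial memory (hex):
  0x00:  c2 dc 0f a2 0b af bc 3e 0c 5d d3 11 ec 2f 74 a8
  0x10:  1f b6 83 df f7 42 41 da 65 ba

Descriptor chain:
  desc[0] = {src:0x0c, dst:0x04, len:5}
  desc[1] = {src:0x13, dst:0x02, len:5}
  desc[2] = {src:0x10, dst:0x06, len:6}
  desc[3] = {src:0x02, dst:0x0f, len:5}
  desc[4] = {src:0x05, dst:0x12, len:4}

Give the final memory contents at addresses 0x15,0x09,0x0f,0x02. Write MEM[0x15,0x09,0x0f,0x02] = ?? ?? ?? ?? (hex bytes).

MEM[0x15,0x09,0x0f,0x02] = 83 df df df

  after D0: wrote 5B at 0x04 = ec2f74a81f
  after D1: wrote 5B at 0x02 = dff74241da
  after D2: wrote 6B at 0x06 = 1fb683dff742
  after D3: wrote 5B at 0x0f = dff742411f
  after D4: wrote 4B at 0x12 = 411fb683
query mem[0x15]=0x83, mem[0x09]=0xdf, mem[0x0f]=0xdf, mem[0x02]=0xdf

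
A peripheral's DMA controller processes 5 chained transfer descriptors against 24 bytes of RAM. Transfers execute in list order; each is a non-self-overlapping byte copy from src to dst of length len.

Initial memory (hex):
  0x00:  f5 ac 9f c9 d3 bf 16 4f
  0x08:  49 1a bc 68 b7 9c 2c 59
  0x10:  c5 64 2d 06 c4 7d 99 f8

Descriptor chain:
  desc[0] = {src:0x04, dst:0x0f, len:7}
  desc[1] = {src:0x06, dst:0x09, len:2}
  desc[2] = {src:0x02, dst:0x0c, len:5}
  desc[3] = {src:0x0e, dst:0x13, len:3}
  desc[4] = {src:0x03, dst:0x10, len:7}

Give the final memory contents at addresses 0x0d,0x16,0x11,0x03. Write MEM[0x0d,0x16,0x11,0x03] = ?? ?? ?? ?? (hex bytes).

[0] 0x04->0x0f len=7 : d3 bf 16 4f 49 1a bc
[1] 0x06->0x09 len=2 : 16 4f
[2] 0x02->0x0c len=5 : 9f c9 d3 bf 16
[3] 0x0e->0x13 len=3 : d3 bf 16
[4] 0x03->0x10 len=7 : c9 d3 bf 16 4f 49 16
query mem[0x0d]=0xc9, mem[0x16]=0x16, mem[0x11]=0xd3, mem[0x03]=0xc9

MEM[0x0d,0x16,0x11,0x03] = c9 16 d3 c9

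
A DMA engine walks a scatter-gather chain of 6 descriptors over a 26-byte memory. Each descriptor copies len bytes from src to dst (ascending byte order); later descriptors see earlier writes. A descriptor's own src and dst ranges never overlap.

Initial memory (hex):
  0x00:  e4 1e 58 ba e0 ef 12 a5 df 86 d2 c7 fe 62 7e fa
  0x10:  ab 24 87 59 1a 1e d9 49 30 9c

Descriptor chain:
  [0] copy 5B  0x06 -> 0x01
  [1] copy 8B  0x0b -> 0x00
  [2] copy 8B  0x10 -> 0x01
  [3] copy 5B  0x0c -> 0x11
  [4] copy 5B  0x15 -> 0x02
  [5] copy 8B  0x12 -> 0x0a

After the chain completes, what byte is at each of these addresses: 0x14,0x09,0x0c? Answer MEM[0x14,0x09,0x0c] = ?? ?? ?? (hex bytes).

  after D0: wrote 5B at 0x01 = 12a5df86d2
  after D1: wrote 8B at 0x00 = c7fe627efaab2487
  after D2: wrote 8B at 0x01 = ab2487591a1ed949
  after D3: wrote 5B at 0x11 = fe627efaab
  after D4: wrote 5B at 0x02 = abd949309c
  after D5: wrote 8B at 0x0a = 627efaabd949309c
query mem[0x14]=0xfa, mem[0x09]=0x86, mem[0x0c]=0xfa

MEM[0x14,0x09,0x0c] = fa 86 fa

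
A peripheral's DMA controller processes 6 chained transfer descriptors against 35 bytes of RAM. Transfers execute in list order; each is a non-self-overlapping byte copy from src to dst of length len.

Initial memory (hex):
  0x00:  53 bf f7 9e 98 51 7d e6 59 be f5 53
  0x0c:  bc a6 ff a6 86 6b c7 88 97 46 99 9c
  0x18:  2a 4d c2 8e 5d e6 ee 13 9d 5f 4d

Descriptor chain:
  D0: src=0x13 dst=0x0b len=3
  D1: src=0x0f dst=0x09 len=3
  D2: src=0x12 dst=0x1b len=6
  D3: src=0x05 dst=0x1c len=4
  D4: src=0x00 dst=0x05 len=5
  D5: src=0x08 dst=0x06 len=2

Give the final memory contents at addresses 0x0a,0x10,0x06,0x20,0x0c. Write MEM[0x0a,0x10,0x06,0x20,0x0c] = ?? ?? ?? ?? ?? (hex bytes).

  after D0: wrote 3B at 0x0b = 889746
  after D1: wrote 3B at 0x09 = a6866b
  after D2: wrote 6B at 0x1b = c7889746999c
  after D3: wrote 4B at 0x1c = 517de659
  after D4: wrote 5B at 0x05 = 53bff79e98
  after D5: wrote 2B at 0x06 = 9e98
query mem[0x0a]=0x86, mem[0x10]=0x86, mem[0x06]=0x9e, mem[0x20]=0x9c, mem[0x0c]=0x97

MEM[0x0a,0x10,0x06,0x20,0x0c] = 86 86 9e 9c 97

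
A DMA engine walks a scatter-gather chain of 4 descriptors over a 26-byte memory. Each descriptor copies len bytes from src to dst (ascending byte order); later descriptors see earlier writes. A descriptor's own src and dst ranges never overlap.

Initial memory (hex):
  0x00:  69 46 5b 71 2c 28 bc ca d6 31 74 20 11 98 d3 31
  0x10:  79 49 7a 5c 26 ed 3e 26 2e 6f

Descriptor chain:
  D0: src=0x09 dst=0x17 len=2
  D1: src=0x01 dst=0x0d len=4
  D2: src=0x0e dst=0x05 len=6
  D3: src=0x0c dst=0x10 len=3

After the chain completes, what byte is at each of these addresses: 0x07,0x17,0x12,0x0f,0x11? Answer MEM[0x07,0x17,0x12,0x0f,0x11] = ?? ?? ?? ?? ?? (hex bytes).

D0: mem[0x17..0x18] <- [31 74]
D1: mem[0x0d..0x10] <- [46 5b 71 2c]
D2: mem[0x05..0x0a] <- [5b 71 2c 49 7a 5c]
D3: mem[0x10..0x12] <- [11 46 5b]
query mem[0x07]=0x2c, mem[0x17]=0x31, mem[0x12]=0x5b, mem[0x0f]=0x71, mem[0x11]=0x46

MEM[0x07,0x17,0x12,0x0f,0x11] = 2c 31 5b 71 46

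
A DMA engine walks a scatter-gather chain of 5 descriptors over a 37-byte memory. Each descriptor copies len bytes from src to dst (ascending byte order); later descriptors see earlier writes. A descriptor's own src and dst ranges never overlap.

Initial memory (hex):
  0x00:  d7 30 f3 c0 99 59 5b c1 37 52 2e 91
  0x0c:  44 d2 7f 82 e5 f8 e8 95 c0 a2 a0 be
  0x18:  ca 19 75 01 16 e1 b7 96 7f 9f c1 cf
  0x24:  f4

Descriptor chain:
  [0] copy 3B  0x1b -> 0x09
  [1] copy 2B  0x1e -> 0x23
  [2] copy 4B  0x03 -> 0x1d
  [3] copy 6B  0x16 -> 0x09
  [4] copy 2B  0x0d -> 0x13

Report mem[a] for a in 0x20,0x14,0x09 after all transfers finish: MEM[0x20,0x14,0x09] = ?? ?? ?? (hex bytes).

  after D0: wrote 3B at 0x09 = 0116e1
  after D1: wrote 2B at 0x23 = b796
  after D2: wrote 4B at 0x1d = c099595b
  after D3: wrote 6B at 0x09 = a0beca197501
  after D4: wrote 2B at 0x13 = 7501
query mem[0x20]=0x5b, mem[0x14]=0x01, mem[0x09]=0xa0

MEM[0x20,0x14,0x09] = 5b 01 a0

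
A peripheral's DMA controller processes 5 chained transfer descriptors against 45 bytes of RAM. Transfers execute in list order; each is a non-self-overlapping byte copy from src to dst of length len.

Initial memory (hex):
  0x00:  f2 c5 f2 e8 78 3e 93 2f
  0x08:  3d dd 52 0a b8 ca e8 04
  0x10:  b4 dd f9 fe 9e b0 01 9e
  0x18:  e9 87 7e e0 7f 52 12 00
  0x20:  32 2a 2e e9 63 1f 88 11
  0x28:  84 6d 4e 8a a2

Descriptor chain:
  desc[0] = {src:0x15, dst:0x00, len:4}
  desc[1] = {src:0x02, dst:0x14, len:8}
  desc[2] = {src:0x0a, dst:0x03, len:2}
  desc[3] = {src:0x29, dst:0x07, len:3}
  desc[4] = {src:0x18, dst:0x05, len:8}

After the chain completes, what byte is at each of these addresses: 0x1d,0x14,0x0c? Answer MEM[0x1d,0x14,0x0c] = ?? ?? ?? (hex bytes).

MEM[0x1d,0x14,0x0c] = 52 9e 00

#0 dst[0x00+4] := {0xb0,0x01,0x9e,0xe9}
#1 dst[0x14+8] := {0x9e,0xe9,0x78,0x3e,0x93,0x2f,0x3d,0xdd}
#2 dst[0x03+2] := {0x52,0x0a}
#3 dst[0x07+3] := {0x6d,0x4e,0x8a}
#4 dst[0x05+8] := {0x93,0x2f,0x3d,0xdd,0x7f,0x52,0x12,0x00}
query mem[0x1d]=0x52, mem[0x14]=0x9e, mem[0x0c]=0x00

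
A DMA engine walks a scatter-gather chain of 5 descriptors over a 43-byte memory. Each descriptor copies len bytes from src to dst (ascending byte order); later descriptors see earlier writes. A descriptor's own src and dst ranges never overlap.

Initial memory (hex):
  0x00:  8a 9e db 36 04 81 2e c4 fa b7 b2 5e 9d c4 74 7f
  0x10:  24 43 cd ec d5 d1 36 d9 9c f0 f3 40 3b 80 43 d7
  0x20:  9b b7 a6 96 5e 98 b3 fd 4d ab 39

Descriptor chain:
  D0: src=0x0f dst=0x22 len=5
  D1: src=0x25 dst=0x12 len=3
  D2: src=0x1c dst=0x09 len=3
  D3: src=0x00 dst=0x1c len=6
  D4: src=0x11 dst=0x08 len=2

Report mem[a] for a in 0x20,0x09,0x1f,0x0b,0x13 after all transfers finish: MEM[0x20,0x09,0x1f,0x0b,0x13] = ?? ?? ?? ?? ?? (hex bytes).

MEM[0x20,0x09,0x1f,0x0b,0x13] = 04 cd 36 43 ec

  after D0: wrote 5B at 0x22 = 7f2443cdec
  after D1: wrote 3B at 0x12 = cdecfd
  after D2: wrote 3B at 0x09 = 3b8043
  after D3: wrote 6B at 0x1c = 8a9edb360481
  after D4: wrote 2B at 0x08 = 43cd
query mem[0x20]=0x04, mem[0x09]=0xcd, mem[0x1f]=0x36, mem[0x0b]=0x43, mem[0x13]=0xec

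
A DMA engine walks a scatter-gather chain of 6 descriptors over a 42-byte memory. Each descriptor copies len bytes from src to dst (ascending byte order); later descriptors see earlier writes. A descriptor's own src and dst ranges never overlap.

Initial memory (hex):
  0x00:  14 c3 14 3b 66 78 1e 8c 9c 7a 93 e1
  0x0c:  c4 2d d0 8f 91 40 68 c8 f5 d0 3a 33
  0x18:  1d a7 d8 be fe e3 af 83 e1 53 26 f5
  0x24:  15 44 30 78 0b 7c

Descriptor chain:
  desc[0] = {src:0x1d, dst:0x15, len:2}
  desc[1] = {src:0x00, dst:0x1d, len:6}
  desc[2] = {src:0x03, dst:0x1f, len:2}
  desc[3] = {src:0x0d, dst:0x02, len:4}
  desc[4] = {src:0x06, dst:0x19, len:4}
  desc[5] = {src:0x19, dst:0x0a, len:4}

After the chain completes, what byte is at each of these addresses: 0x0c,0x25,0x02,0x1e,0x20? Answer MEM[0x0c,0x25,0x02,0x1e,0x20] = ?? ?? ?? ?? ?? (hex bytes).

MEM[0x0c,0x25,0x02,0x1e,0x20] = 9c 44 2d c3 66

  after D0: wrote 2B at 0x15 = e3af
  after D1: wrote 6B at 0x1d = 14c3143b6678
  after D2: wrote 2B at 0x1f = 3b66
  after D3: wrote 4B at 0x02 = 2dd08f91
  after D4: wrote 4B at 0x19 = 1e8c9c7a
  after D5: wrote 4B at 0x0a = 1e8c9c7a
query mem[0x0c]=0x9c, mem[0x25]=0x44, mem[0x02]=0x2d, mem[0x1e]=0xc3, mem[0x20]=0x66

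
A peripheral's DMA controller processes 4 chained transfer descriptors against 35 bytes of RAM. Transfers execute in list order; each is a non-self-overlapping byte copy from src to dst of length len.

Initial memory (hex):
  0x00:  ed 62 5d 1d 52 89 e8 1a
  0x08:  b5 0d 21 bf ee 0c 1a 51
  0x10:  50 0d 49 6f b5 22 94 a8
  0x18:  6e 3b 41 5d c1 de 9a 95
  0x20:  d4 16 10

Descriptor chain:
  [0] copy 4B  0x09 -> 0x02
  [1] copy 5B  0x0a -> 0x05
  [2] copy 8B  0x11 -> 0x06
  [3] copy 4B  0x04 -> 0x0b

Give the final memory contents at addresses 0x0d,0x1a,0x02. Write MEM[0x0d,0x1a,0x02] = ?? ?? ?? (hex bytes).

MEM[0x0d,0x1a,0x02] = 0d 41 0d

  after D0: wrote 4B at 0x02 = 0d21bfee
  after D1: wrote 5B at 0x05 = 21bfee0c1a
  after D2: wrote 8B at 0x06 = 0d496fb52294a86e
  after D3: wrote 4B at 0x0b = bf210d49
query mem[0x0d]=0x0d, mem[0x1a]=0x41, mem[0x02]=0x0d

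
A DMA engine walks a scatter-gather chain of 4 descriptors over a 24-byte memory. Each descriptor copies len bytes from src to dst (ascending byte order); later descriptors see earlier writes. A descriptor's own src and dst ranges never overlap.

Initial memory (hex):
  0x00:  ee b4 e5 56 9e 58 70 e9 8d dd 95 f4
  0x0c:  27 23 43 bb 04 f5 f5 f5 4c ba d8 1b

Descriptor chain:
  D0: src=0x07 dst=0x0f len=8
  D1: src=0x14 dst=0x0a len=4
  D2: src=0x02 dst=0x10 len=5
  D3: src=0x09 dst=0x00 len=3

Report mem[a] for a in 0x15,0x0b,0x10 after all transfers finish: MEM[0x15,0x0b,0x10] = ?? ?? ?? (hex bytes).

[0] 0x07->0x0f len=8 : e9 8d dd 95 f4 27 23 43
[1] 0x14->0x0a len=4 : 27 23 43 1b
[2] 0x02->0x10 len=5 : e5 56 9e 58 70
[3] 0x09->0x00 len=3 : dd 27 23
query mem[0x15]=0x23, mem[0x0b]=0x23, mem[0x10]=0xe5

MEM[0x15,0x0b,0x10] = 23 23 e5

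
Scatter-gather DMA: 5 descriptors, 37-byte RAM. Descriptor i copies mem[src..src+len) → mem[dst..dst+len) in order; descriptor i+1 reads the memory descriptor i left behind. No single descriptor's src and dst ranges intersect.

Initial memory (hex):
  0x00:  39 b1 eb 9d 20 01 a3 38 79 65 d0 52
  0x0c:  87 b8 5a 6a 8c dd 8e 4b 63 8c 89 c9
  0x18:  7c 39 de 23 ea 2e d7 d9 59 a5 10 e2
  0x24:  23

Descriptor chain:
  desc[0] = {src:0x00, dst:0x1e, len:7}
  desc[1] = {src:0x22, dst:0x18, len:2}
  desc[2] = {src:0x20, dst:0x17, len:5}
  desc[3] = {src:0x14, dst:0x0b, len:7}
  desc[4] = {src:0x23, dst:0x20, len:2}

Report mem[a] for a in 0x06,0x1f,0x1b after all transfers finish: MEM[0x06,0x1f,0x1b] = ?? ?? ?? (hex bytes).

D0: mem[0x1e..0x24] <- [39 b1 eb 9d 20 01 a3]
D1: mem[0x18..0x19] <- [20 01]
D2: mem[0x17..0x1b] <- [eb 9d 20 01 a3]
D3: mem[0x0b..0x11] <- [63 8c 89 eb 9d 20 01]
D4: mem[0x20..0x21] <- [01 a3]
query mem[0x06]=0xa3, mem[0x1f]=0xb1, mem[0x1b]=0xa3

MEM[0x06,0x1f,0x1b] = a3 b1 a3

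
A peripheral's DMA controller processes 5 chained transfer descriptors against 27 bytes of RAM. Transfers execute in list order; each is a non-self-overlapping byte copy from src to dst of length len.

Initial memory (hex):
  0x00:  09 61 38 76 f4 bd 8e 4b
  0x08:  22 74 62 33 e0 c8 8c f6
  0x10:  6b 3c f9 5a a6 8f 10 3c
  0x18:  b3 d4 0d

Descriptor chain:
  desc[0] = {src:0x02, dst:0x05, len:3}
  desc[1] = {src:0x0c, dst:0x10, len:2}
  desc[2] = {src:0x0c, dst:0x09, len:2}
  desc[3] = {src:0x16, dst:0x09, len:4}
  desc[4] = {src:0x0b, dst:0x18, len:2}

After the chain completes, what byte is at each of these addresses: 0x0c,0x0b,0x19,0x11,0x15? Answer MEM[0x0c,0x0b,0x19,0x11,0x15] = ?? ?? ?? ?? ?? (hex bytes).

  after D0: wrote 3B at 0x05 = 3876f4
  after D1: wrote 2B at 0x10 = e0c8
  after D2: wrote 2B at 0x09 = e0c8
  after D3: wrote 4B at 0x09 = 103cb3d4
  after D4: wrote 2B at 0x18 = b3d4
query mem[0x0c]=0xd4, mem[0x0b]=0xb3, mem[0x19]=0xd4, mem[0x11]=0xc8, mem[0x15]=0x8f

MEM[0x0c,0x0b,0x19,0x11,0x15] = d4 b3 d4 c8 8f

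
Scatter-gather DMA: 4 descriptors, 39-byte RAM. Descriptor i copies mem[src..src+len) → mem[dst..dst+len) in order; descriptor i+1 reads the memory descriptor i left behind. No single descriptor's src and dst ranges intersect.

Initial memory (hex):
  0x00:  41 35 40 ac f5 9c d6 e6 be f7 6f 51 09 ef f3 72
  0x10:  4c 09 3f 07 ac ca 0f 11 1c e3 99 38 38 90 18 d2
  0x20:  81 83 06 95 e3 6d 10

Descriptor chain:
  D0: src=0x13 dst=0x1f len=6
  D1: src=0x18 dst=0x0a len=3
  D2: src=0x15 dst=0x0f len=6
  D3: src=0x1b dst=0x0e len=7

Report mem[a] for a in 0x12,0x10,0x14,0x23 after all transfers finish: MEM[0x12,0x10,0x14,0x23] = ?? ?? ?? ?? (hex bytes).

D0: mem[0x1f..0x24] <- [07 ac ca 0f 11 1c]
D1: mem[0x0a..0x0c] <- [1c e3 99]
D2: mem[0x0f..0x14] <- [ca 0f 11 1c e3 99]
D3: mem[0x0e..0x14] <- [38 38 90 18 07 ac ca]
query mem[0x12]=0x07, mem[0x10]=0x90, mem[0x14]=0xca, mem[0x23]=0x11

MEM[0x12,0x10,0x14,0x23] = 07 90 ca 11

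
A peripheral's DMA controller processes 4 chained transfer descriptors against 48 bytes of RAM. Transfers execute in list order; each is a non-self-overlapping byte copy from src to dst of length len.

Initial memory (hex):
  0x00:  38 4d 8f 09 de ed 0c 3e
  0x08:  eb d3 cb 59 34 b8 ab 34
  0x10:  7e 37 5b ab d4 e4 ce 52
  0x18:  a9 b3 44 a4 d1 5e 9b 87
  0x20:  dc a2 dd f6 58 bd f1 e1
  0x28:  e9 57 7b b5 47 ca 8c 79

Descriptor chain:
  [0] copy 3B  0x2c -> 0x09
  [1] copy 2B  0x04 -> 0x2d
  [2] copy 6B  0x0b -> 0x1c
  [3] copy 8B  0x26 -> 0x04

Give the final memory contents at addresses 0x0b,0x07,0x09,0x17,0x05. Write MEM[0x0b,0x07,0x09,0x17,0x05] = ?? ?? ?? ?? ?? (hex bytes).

#0 dst[0x09+3] := {0x47,0xca,0x8c}
#1 dst[0x2d+2] := {0xde,0xed}
#2 dst[0x1c+6] := {0x8c,0x34,0xb8,0xab,0x34,0x7e}
#3 dst[0x04+8] := {0xf1,0xe1,0xe9,0x57,0x7b,0xb5,0x47,0xde}
query mem[0x0b]=0xde, mem[0x07]=0x57, mem[0x09]=0xb5, mem[0x17]=0x52, mem[0x05]=0xe1

MEM[0x0b,0x07,0x09,0x17,0x05] = de 57 b5 52 e1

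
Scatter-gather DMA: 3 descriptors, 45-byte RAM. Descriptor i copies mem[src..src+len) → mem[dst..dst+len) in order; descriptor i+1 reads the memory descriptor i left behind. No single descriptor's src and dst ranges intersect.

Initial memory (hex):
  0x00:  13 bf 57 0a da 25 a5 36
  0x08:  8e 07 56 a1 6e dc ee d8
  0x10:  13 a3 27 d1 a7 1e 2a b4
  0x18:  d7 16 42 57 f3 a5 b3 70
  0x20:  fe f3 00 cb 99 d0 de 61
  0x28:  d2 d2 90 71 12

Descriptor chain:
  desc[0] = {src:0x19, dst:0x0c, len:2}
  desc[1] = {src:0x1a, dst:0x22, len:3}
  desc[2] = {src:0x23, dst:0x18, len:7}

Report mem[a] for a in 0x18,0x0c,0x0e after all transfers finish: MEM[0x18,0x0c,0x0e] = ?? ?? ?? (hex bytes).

MEM[0x18,0x0c,0x0e] = 57 16 ee

D0: mem[0x0c..0x0d] <- [16 42]
D1: mem[0x22..0x24] <- [42 57 f3]
D2: mem[0x18..0x1e] <- [57 f3 d0 de 61 d2 d2]
query mem[0x18]=0x57, mem[0x0c]=0x16, mem[0x0e]=0xee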